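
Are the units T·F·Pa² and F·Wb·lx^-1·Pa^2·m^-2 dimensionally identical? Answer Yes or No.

No

Left side:
  T = Wb/m² (flux density = flux per area),
      = kg·s⁻²·A⁻¹.
  F = C/V (capacitance = charge per voltage),
      = A·s/(kg·m²·s⁻³·A⁻¹) (substituting C and V),
      = kg⁻¹·m⁻²·s⁴·A².
  Pa = N/m² (pressure = force per area),
      = kg·m⁻¹·s⁻².
  So Pa² = kg²·m⁻²·s⁻⁴.
  Combining: T·F·Pa² = (kg·s⁻²·A⁻¹) · (kg⁻¹·m⁻²·s⁴·A²) · (kg²·m⁻²·s⁻⁴) = kg²·m⁻⁴·s⁻²·A.
Right side:
  F = C/V (capacitance = charge per voltage),
      = A·s/(kg·m²·s⁻³·A⁻¹) (substituting C and V),
      = kg⁻¹·m⁻²·s⁴·A².
  Wb = V·s (flux: a volt is a weber per second),
      = kg·m²·s⁻²·A⁻¹.
  lx = lm/m² (illuminance = luminous flux per area),
      = m⁻²·cd.
  So lx⁻¹ = m²·cd⁻¹.
  Pa = N/m² (pressure = force per area),
      = kg·m⁻¹·s⁻².
  So Pa² = kg²·m⁻²·s⁻⁴.
  Combining: F·Wb·lx⁻¹·Pa²·m⁻² = (kg⁻¹·m⁻²·s⁴·A²) · (kg·m²·s⁻²·A⁻¹) · (m²·cd⁻¹) · (kg²·m⁻²·s⁻⁴) · m⁻² = kg²·m⁻²·s⁻²·A·cd⁻¹.
Left is kg²·m⁻⁴·s⁻²·A; right is kg²·m⁻²·s⁻²·A·cd⁻¹ — different.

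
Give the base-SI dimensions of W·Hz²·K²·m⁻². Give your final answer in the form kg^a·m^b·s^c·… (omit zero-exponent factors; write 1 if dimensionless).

W = J/s (power = energy per time),
    = kg·m²·s⁻³.
Hz = 1/s = s⁻¹ (frequency is cycles per second).
So Hz² = s⁻².
Combining: W·Hz²·K²·m⁻² = (kg·m²·s⁻³) · s⁻² · K² · m⁻² = kg·s⁻⁵·K².

kg·s⁻⁵·K²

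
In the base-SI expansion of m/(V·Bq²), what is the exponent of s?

5

V = kg·m²·s⁻³·A⁻¹.
So V⁻¹ = kg⁻¹·m⁻²·s³·A.
Bq = s⁻¹.
So Bq⁻² = s².
Combining: V⁻¹·Bq⁻²·m = (kg⁻¹·m⁻²·s³·A) · s² · m = kg⁻¹·m⁻¹·s⁵·A.
The exponent of s is 5.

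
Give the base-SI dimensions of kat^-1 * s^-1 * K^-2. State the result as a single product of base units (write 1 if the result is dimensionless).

kat = mol/s = s⁻¹·mol (catalytic activity).
So kat⁻¹ = s·mol⁻¹.
Combining: kat⁻¹·s⁻¹·K⁻² = (s·mol⁻¹) · s⁻¹ · K⁻² = K⁻²·mol⁻¹.

K⁻²·mol⁻¹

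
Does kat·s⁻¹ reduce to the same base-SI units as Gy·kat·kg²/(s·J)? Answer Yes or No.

Left side:
  kat = mol/s = s⁻¹·mol (catalytic activity).
  Combining: kat·s⁻¹ = (s⁻¹·mol) · s⁻¹ = s⁻²·mol.
Right side:
  Gy = J/kg (absorbed dose = energy per mass),
      = m²·s⁻².
  kat = mol/s = s⁻¹·mol (catalytic activity).
  J = N·m (work = force × distance),
      = kg·m²·s⁻².
  So J⁻¹ = kg⁻¹·m⁻²·s².
  Combining: Gy·kat·s⁻¹·kg²·J⁻¹ = (m²·s⁻²) · (s⁻¹·mol) · s⁻¹ · kg² · (kg⁻¹·m⁻²·s²) = kg·s⁻²·mol.
Left is s⁻²·mol; right is kg·s⁻²·mol — different.

No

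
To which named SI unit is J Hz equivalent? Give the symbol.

W

J = N·m (work = force × distance),
    = kg·m²·s⁻².
Hz = 1/s = s⁻¹ (frequency is cycles per second).
Combining: J·Hz = (kg·m²·s⁻²) · s⁻¹ = kg·m²·s⁻³.
kg·m²·s⁻³ is the base-SI form of the watt.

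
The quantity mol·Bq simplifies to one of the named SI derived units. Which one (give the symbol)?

kat

Bq = 1/s = s⁻¹ (activity is decays per second).
Combining: mol·Bq = mol · s⁻¹ = s⁻¹·mol.
s⁻¹·mol is the base-SI form of the katal.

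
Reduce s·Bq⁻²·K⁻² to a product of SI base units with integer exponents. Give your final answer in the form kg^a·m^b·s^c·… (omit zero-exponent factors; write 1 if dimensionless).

Bq = s⁻¹.
So Bq⁻² = s².
Combining: s·Bq⁻²·K⁻² = s · s² · K⁻² = s³·K⁻².

s³·K⁻²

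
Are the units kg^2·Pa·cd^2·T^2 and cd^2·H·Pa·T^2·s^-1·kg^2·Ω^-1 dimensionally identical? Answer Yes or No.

Left side:
  Pa = N/m² (pressure = force per area),
      = kg·m⁻¹·s⁻².
  T = Wb/m² (flux density = flux per area),
      = kg·s⁻²·A⁻¹.
  So T² = kg²·s⁻⁴·A⁻².
  Combining: kg²·Pa·cd²·T² = kg² · (kg·m⁻¹·s⁻²) · cd² · (kg²·s⁻⁴·A⁻²) = kg⁵·m⁻¹·s⁻⁶·A⁻²·cd².
Right side:
  H = kg·m²·s⁻²·A⁻².
  Pa = kg·m⁻¹·s⁻².
  T = kg·s⁻²·A⁻¹.
  So T² = kg²·s⁻⁴·A⁻².
  Ω = kg·m²·s⁻³·A⁻².
  So Ω⁻¹ = kg⁻¹·m⁻²·s³·A².
  Combining: cd²·H·Pa·T²·s⁻¹·kg²·Ω⁻¹ = cd² · (kg·m²·s⁻²·A⁻²) · (kg·m⁻¹·s⁻²) · (kg²·s⁻⁴·A⁻²) · s⁻¹ · kg² · (kg⁻¹·m⁻²·s³·A²) = kg⁵·m⁻¹·s⁻⁶·A⁻²·cd².
Both reduce to kg⁵·m⁻¹·s⁻⁶·A⁻²·cd².

Yes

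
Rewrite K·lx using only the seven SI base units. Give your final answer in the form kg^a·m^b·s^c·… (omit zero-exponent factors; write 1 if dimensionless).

m⁻²·K·cd

lx = lm/m² (illuminance = luminous flux per area),
    = m⁻²·cd.
Combining: K·lx = K · (m⁻²·cd) = m⁻²·K·cd.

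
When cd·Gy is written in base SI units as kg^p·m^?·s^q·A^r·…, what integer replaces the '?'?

Gy = J/kg (absorbed dose = energy per mass),
    = m²·s⁻².
Combining: cd·Gy = cd · (m²·s⁻²) = m²·s⁻²·cd.
The exponent of m is 2.

2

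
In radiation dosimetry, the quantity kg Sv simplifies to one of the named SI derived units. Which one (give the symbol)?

Sv = m²·s⁻².
Combining: kg·Sv = kg · (m²·s⁻²) = kg·m²·s⁻².
kg·m²·s⁻² is the base-SI form of the joule.

J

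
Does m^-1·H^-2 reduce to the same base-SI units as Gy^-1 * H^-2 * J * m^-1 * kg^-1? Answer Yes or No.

Yes

Left side:
  H = kg·m²·s⁻²·A⁻².
  So H⁻² = kg⁻²·m⁻⁴·s⁴·A⁴.
  Combining: m⁻¹·H⁻² = m⁻¹ · (kg⁻²·m⁻⁴·s⁴·A⁴) = kg⁻²·m⁻⁵·s⁴·A⁴.
Right side:
  Gy = J/kg (absorbed dose = energy per mass),
      = m²·s⁻².
  So Gy⁻¹ = m⁻²·s².
  H = Wb/A (inductance = flux per current),
      = kg·m²·s⁻²·A⁻².
  So H⁻² = kg⁻²·m⁻⁴·s⁴·A⁴.
  J = N·m (work = force × distance),
      = kg·m²·s⁻².
  Combining: Gy⁻¹·H⁻²·J·m⁻¹·kg⁻¹ = (m⁻²·s²) · (kg⁻²·m⁻⁴·s⁴·A⁴) · (kg·m²·s⁻²) · m⁻¹ · kg⁻¹ = kg⁻²·m⁻⁵·s⁴·A⁴.
Both reduce to kg⁻²·m⁻⁵·s⁴·A⁴.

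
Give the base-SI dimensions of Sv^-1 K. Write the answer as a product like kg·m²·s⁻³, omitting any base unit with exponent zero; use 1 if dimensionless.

Sv = J/kg (equivalent dose = energy per mass),
    = m²·s⁻².
So Sv⁻¹ = m⁻²·s².
Combining: Sv⁻¹·K = (m⁻²·s²) · K = m⁻²·s²·K.

m⁻²·s²·K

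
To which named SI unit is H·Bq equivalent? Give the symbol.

H = kg·m²·s⁻²·A⁻².
Bq = s⁻¹.
Combining: H·Bq = (kg·m²·s⁻²·A⁻²) · s⁻¹ = kg·m²·s⁻³·A⁻².
kg·m²·s⁻³·A⁻² is the base-SI form of the ohm.

Ω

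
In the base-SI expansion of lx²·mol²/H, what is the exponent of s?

2

lx = lm/m² (illuminance = luminous flux per area),
    = m⁻²·cd.
So lx² = m⁻⁴·cd².
H = Wb/A (inductance = flux per current),
    = kg·m²·s⁻²·A⁻².
So H⁻¹ = kg⁻¹·m⁻²·s²·A².
Combining: lx²·mol²·H⁻¹ = (m⁻⁴·cd²) · mol² · (kg⁻¹·m⁻²·s²·A²) = kg⁻¹·m⁻⁶·s²·A²·mol²·cd².
The exponent of s is 2.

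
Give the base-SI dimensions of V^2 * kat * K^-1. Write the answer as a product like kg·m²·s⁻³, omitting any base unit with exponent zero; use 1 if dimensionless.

kg²·m⁴·s⁻⁷·A⁻²·K⁻¹·mol

V = kg·m²·s⁻³·A⁻¹.
So V² = kg²·m⁴·s⁻⁶·A⁻².
kat = s⁻¹·mol.
Combining: V²·kat·K⁻¹ = (kg²·m⁴·s⁻⁶·A⁻²) · (s⁻¹·mol) · K⁻¹ = kg²·m⁴·s⁻⁷·A⁻²·K⁻¹·mol.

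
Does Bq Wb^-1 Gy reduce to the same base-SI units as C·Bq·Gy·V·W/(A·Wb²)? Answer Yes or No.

Left side:
  Bq = 1/s = s⁻¹ (activity is decays per second).
  Wb = V·s (flux: a volt is a weber per second),
      = kg·m²·s⁻²·A⁻¹.
  So Wb⁻¹ = kg⁻¹·m⁻²·s²·A.
  Gy = J/kg (absorbed dose = energy per mass),
      = m²·s⁻².
  Combining: Bq·Wb⁻¹·Gy = s⁻¹ · (kg⁻¹·m⁻²·s²·A) · (m²·s⁻²) = kg⁻¹·s⁻¹·A.
Right side:
  C = s·A.
  Bq = s⁻¹.
  Gy = m²·s⁻².
  V = kg·m²·s⁻³·A⁻¹.
  Wb = kg·m²·s⁻²·A⁻¹.
  So Wb⁻² = kg⁻²·m⁻⁴·s⁴·A².
  W = kg·m²·s⁻³.
  Combining: A⁻¹·C·Bq·Gy·V·Wb⁻²·W = A⁻¹ · (s·A) · s⁻¹ · (m²·s⁻²) · (kg·m²·s⁻³·A⁻¹) · (kg⁻²·m⁻⁴·s⁴·A²) · (kg·m²·s⁻³) = m²·s⁻⁴·A.
Left is kg⁻¹·s⁻¹·A; right is m²·s⁻⁴·A — different.

No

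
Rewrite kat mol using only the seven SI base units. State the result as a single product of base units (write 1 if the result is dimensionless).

s⁻¹·mol²

kat = s⁻¹·mol.
Combining: kat·mol = (s⁻¹·mol) · mol = s⁻¹·mol².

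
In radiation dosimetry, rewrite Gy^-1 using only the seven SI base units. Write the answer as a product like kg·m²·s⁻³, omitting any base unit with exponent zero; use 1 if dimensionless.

Gy = m²·s⁻².
So Gy⁻¹ = m⁻²·s².

m⁻²·s²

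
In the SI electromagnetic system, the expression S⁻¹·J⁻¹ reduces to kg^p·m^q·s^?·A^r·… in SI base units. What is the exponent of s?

-1

S = kg⁻¹·m⁻²·s³·A².
So S⁻¹ = kg·m²·s⁻³·A⁻².
J = kg·m²·s⁻².
So J⁻¹ = kg⁻¹·m⁻²·s².
Combining: S⁻¹·J⁻¹ = (kg·m²·s⁻³·A⁻²) · (kg⁻¹·m⁻²·s²) = s⁻¹·A⁻².
The exponent of s is -1.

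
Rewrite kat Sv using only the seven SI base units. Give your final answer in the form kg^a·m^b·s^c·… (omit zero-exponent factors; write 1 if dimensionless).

m²·s⁻³·mol

kat = s⁻¹·mol.
Sv = m²·s⁻².
Combining: kat·Sv = (s⁻¹·mol) · (m²·s⁻²) = m²·s⁻³·mol.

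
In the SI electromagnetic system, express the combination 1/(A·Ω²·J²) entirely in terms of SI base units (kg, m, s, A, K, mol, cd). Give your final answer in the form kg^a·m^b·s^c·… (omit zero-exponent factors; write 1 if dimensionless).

Ω = V/A (resistance = voltage per current),
    = kg·m²·s⁻³·A⁻².
So Ω⁻² = kg⁻²·m⁻⁴·s⁶·A⁴.
J = N·m (work = force × distance),
    = kg·m²·s⁻².
So J⁻² = kg⁻²·m⁻⁴·s⁴.
Combining: A⁻¹·Ω⁻²·J⁻² = A⁻¹ · (kg⁻²·m⁻⁴·s⁶·A⁴) · (kg⁻²·m⁻⁴·s⁴) = kg⁻⁴·m⁻⁸·s¹⁰·A³.

kg⁻⁴·m⁻⁸·s¹⁰·A³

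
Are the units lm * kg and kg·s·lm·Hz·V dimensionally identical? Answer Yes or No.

Left side:
  lm = cd.
  Combining: lm·kg = cd · kg = kg·cd.
Right side:
  lm = cd·sr = cd (luminous flux; sr is dimensionless).
  Hz = 1/s = s⁻¹ (frequency is cycles per second).
  V = W/A (potential = power per current),
      = kg·m²·s⁻³·A⁻¹.
  Combining: kg·s·lm·Hz·V = kg · s · cd · s⁻¹ · (kg·m²·s⁻³·A⁻¹) = kg²·m²·s⁻³·A⁻¹·cd.
Left is kg·cd; right is kg²·m²·s⁻³·A⁻¹·cd — different.

No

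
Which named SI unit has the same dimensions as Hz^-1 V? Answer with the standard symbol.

Wb

Hz = 1/s = s⁻¹ (frequency is cycles per second).
So Hz⁻¹ = s.
V = W/A (potential = power per current),
    = kg·m²·s⁻³·A⁻¹.
Combining: Hz⁻¹·V = s · (kg·m²·s⁻³·A⁻¹) = kg·m²·s⁻²·A⁻¹.
kg·m²·s⁻²·A⁻¹ is the base-SI form of the weber.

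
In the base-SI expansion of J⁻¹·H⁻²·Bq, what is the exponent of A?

J = N·m (work = force × distance),
    = kg·m²·s⁻².
So J⁻¹ = kg⁻¹·m⁻²·s².
H = Wb/A (inductance = flux per current),
    = kg·m²·s⁻²·A⁻².
So H⁻² = kg⁻²·m⁻⁴·s⁴·A⁴.
Bq = 1/s = s⁻¹ (activity is decays per second).
Combining: J⁻¹·H⁻²·Bq = (kg⁻¹·m⁻²·s²) · (kg⁻²·m⁻⁴·s⁴·A⁴) · s⁻¹ = kg⁻³·m⁻⁶·s⁵·A⁴.
The exponent of A is 4.

4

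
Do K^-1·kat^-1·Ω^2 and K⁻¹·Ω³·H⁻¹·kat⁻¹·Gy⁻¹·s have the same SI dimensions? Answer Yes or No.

No

Left side:
  kat = mol/s = s⁻¹·mol (catalytic activity).
  So kat⁻¹ = s·mol⁻¹.
  Ω = V/A (resistance = voltage per current),
      = kg·m²·s⁻³·A⁻².
  So Ω² = kg²·m⁴·s⁻⁶·A⁻⁴.
  Combining: K⁻¹·kat⁻¹·Ω² = K⁻¹ · (s·mol⁻¹) · (kg²·m⁴·s⁻⁶·A⁻⁴) = kg²·m⁴·s⁻⁵·A⁻⁴·K⁻¹·mol⁻¹.
Right side:
  Ω = kg·m²·s⁻³·A⁻².
  So Ω³ = kg³·m⁶·s⁻⁹·A⁻⁶.
  H = kg·m²·s⁻²·A⁻².
  So H⁻¹ = kg⁻¹·m⁻²·s²·A².
  kat = s⁻¹·mol.
  So kat⁻¹ = s·mol⁻¹.
  Gy = m²·s⁻².
  So Gy⁻¹ = m⁻²·s².
  Combining: K⁻¹·Ω³·H⁻¹·kat⁻¹·Gy⁻¹·s = K⁻¹ · (kg³·m⁶·s⁻⁹·A⁻⁶) · (kg⁻¹·m⁻²·s²·A²) · (s·mol⁻¹) · (m⁻²·s²) · s = kg²·m²·s⁻³·A⁻⁴·K⁻¹·mol⁻¹.
Left is kg²·m⁴·s⁻⁵·A⁻⁴·K⁻¹·mol⁻¹; right is kg²·m²·s⁻³·A⁻⁴·K⁻¹·mol⁻¹ — different.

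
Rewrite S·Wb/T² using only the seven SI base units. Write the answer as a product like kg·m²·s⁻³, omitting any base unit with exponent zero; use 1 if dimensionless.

S = kg⁻¹·m⁻²·s³·A².
T = kg·s⁻²·A⁻¹.
So T⁻² = kg⁻²·s⁴·A².
Wb = kg·m²·s⁻²·A⁻¹.
Combining: S·T⁻²·Wb = (kg⁻¹·m⁻²·s³·A²) · (kg⁻²·s⁴·A²) · (kg·m²·s⁻²·A⁻¹) = kg⁻²·s⁵·A³.

kg⁻²·s⁵·A³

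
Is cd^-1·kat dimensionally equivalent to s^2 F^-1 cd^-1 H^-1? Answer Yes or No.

No

Left side:
  kat = s⁻¹·mol.
  Combining: cd⁻¹·kat = cd⁻¹ · (s⁻¹·mol) = s⁻¹·mol·cd⁻¹.
Right side:
  F = C/V (capacitance = charge per voltage),
      = A·s/(kg·m²·s⁻³·A⁻¹) (substituting C and V),
      = kg⁻¹·m⁻²·s⁴·A².
  So F⁻¹ = kg·m²·s⁻⁴·A⁻².
  H = Wb/A (inductance = flux per current),
      = kg·m²·s⁻²·A⁻².
  So H⁻¹ = kg⁻¹·m⁻²·s²·A².
  Combining: s²·F⁻¹·cd⁻¹·H⁻¹ = s² · (kg·m²·s⁻⁴·A⁻²) · cd⁻¹ · (kg⁻¹·m⁻²·s²·A²) = cd⁻¹.
Left is s⁻¹·mol·cd⁻¹; right is cd⁻¹ — different.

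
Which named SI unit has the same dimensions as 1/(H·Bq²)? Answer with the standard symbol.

F

H = Wb/A (inductance = flux per current),
    = kg·m²·s⁻²·A⁻².
So H⁻¹ = kg⁻¹·m⁻²·s²·A².
Bq = 1/s = s⁻¹ (activity is decays per second).
So Bq⁻² = s².
Combining: H⁻¹·Bq⁻² = (kg⁻¹·m⁻²·s²·A²) · s² = kg⁻¹·m⁻²·s⁴·A².
kg⁻¹·m⁻²·s⁴·A² is the base-SI form of the farad.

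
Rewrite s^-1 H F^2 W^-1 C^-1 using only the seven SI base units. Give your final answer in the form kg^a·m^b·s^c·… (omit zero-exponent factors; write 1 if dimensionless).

kg⁻²·m⁻⁴·s⁷·A

H = Wb/A (inductance = flux per current),
    = kg·m²·s⁻²·A⁻².
F = C/V (capacitance = charge per voltage),
    = A·s/(kg·m²·s⁻³·A⁻¹) (substituting C and V),
    = kg⁻¹·m⁻²·s⁴·A².
So F² = kg⁻²·m⁻⁴·s⁸·A⁴.
W = J/s (power = energy per time),
    = kg·m²·s⁻³.
So W⁻¹ = kg⁻¹·m⁻²·s³.
C = A·s = s·A (charge = current × time).
So C⁻¹ = s⁻¹·A⁻¹.
Combining: s⁻¹·H·F²·W⁻¹·C⁻¹ = s⁻¹ · (kg·m²·s⁻²·A⁻²) · (kg⁻²·m⁻⁴·s⁸·A⁴) · (kg⁻¹·m⁻²·s³) · (s⁻¹·A⁻¹) = kg⁻²·m⁻⁴·s⁷·A.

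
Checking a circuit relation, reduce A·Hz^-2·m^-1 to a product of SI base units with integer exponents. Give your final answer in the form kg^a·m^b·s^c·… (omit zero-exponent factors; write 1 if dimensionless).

m⁻¹·s²·A

Hz = 1/s = s⁻¹ (frequency is cycles per second).
So Hz⁻² = s².
Combining: A·Hz⁻²·m⁻¹ = A · s² · m⁻¹ = m⁻¹·s²·A.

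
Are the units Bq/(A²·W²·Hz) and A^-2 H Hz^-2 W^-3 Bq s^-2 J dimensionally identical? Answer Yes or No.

Left side:
  W = J/s (power = energy per time),
      = kg·m²·s⁻³.
  So W⁻² = kg⁻²·m⁻⁴·s⁶.
  Bq = 1/s = s⁻¹ (activity is decays per second).
  Hz = 1/s = s⁻¹ (frequency is cycles per second).
  So Hz⁻¹ = s.
  Combining: A⁻²·W⁻²·Bq·Hz⁻¹ = A⁻² · (kg⁻²·m⁻⁴·s⁶) · s⁻¹ · s = kg⁻²·m⁻⁴·s⁶·A⁻².
Right side:
  H = Wb/A (inductance = flux per current),
      = kg·m²·s⁻²·A⁻².
  Hz = 1/s = s⁻¹ (frequency is cycles per second).
  So Hz⁻² = s².
  W = J/s (power = energy per time),
      = kg·m²·s⁻³.
  So W⁻³ = kg⁻³·m⁻⁶·s⁹.
  Bq = 1/s = s⁻¹ (activity is decays per second).
  J = N·m (work = force × distance),
      = kg·m²·s⁻².
  Combining: A⁻²·H·Hz⁻²·W⁻³·Bq·s⁻²·J = A⁻² · (kg·m²·s⁻²·A⁻²) · s² · (kg⁻³·m⁻⁶·s⁹) · s⁻¹ · s⁻² · (kg·m²·s⁻²) = kg⁻¹·m⁻²·s⁴·A⁻⁴.
Left is kg⁻²·m⁻⁴·s⁶·A⁻²; right is kg⁻¹·m⁻²·s⁴·A⁻⁴ — different.

No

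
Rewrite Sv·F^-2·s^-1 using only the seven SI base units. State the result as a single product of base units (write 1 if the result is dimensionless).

Sv = J/kg (equivalent dose = energy per mass),
    = m²·s⁻².
F = C/V (capacitance = charge per voltage),
    = A·s/(kg·m²·s⁻³·A⁻¹) (substituting C and V),
    = kg⁻¹·m⁻²·s⁴·A².
So F⁻² = kg²·m⁴·s⁻⁸·A⁻⁴.
Combining: Sv·F⁻²·s⁻¹ = (m²·s⁻²) · (kg²·m⁴·s⁻⁸·A⁻⁴) · s⁻¹ = kg²·m⁶·s⁻¹¹·A⁻⁴.

kg²·m⁶·s⁻¹¹·A⁻⁴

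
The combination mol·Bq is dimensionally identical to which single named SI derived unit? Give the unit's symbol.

kat

Bq = 1/s = s⁻¹ (activity is decays per second).
Combining: mol·Bq = mol · s⁻¹ = s⁻¹·mol.
s⁻¹·mol is the base-SI form of the katal.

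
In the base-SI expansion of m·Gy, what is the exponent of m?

3

Gy = J/kg (absorbed dose = energy per mass),
    = m²·s⁻².
Combining: m·Gy = m · (m²·s⁻²) = m³·s⁻².
The exponent of m is 3.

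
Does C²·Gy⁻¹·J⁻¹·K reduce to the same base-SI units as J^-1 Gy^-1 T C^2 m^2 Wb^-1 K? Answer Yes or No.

Yes

Left side:
  C = A·s = s·A (charge = current × time).
  So C² = s²·A².
  Gy = J/kg (absorbed dose = energy per mass),
      = m²·s⁻².
  So Gy⁻¹ = m⁻²·s².
  J = N·m (work = force × distance),
      = kg·m²·s⁻².
  So J⁻¹ = kg⁻¹·m⁻²·s².
  Combining: C²·Gy⁻¹·J⁻¹·K = (s²·A²) · (m⁻²·s²) · (kg⁻¹·m⁻²·s²) · K = kg⁻¹·m⁻⁴·s⁶·A²·K.
Right side:
  J = N·m (work = force × distance),
      = kg·m²·s⁻².
  So J⁻¹ = kg⁻¹·m⁻²·s².
  Gy = J/kg (absorbed dose = energy per mass),
      = m²·s⁻².
  So Gy⁻¹ = m⁻²·s².
  T = Wb/m² (flux density = flux per area),
      = kg·s⁻²·A⁻¹.
  C = A·s = s·A (charge = current × time).
  So C² = s²·A².
  Wb = V·s (flux: a volt is a weber per second),
      = kg·m²·s⁻²·A⁻¹.
  So Wb⁻¹ = kg⁻¹·m⁻²·s²·A.
  Combining: J⁻¹·Gy⁻¹·T·C²·m²·Wb⁻¹·K = (kg⁻¹·m⁻²·s²) · (m⁻²·s²) · (kg·s⁻²·A⁻¹) · (s²·A²) · m² · (kg⁻¹·m⁻²·s²·A) · K = kg⁻¹·m⁻⁴·s⁶·A²·K.
Both reduce to kg⁻¹·m⁻⁴·s⁶·A²·K.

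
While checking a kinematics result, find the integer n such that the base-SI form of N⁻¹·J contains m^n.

1

N = kg·m/s² = kg·m·s⁻² (force = mass × acceleration).
So N⁻¹ = kg⁻¹·m⁻¹·s².
J = N·m (work = force × distance),
    = kg·m²·s⁻².
Combining: N⁻¹·J = (kg⁻¹·m⁻¹·s²) · (kg·m²·s⁻²) = m.
The exponent of m is 1.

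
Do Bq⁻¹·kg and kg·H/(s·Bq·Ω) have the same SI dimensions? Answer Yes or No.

Yes

Left side:
  Bq = 1/s = s⁻¹ (activity is decays per second).
  So Bq⁻¹ = s.
  Combining: Bq⁻¹·kg = s · kg = kg·s.
Right side:
  Bq = s⁻¹.
  So Bq⁻¹ = s.
  Ω = kg·m²·s⁻³·A⁻².
  So Ω⁻¹ = kg⁻¹·m⁻²·s³·A².
  H = kg·m²·s⁻²·A⁻².
  Combining: kg·s⁻¹·Bq⁻¹·Ω⁻¹·H = kg · s⁻¹ · s · (kg⁻¹·m⁻²·s³·A²) · (kg·m²·s⁻²·A⁻²) = kg·s.
Both reduce to kg·s.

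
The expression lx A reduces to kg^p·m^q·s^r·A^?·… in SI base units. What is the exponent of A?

lx = m⁻²·cd.
Combining: lx·A = (m⁻²·cd) · A = m⁻²·A·cd.
The exponent of A is 1.

1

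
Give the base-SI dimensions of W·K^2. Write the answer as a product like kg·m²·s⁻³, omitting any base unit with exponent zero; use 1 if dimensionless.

kg·m²·s⁻³·K²

W = kg·m²·s⁻³.
Combining: W·K² = (kg·m²·s⁻³) · K² = kg·m²·s⁻³·K².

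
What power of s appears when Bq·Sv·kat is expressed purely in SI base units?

-4

Bq = 1/s = s⁻¹ (activity is decays per second).
Sv = J/kg (equivalent dose = energy per mass),
    = m²·s⁻².
kat = mol/s = s⁻¹·mol (catalytic activity).
Combining: Bq·Sv·kat = s⁻¹ · (m²·s⁻²) · (s⁻¹·mol) = m²·s⁻⁴·mol.
The exponent of s is -4.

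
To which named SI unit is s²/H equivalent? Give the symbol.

F

H = Wb/A (inductance = flux per current),
    = kg·m²·s⁻²·A⁻².
So H⁻¹ = kg⁻¹·m⁻²·s²·A².
Combining: H⁻¹·s² = (kg⁻¹·m⁻²·s²·A²) · s² = kg⁻¹·m⁻²·s⁴·A².
kg⁻¹·m⁻²·s⁴·A² is the base-SI form of the farad.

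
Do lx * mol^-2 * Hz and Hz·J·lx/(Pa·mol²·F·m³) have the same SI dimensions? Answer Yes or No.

Left side:
  lx = m⁻²·cd.
  Hz = s⁻¹.
  Combining: lx·mol⁻²·Hz = (m⁻²·cd) · mol⁻² · s⁻¹ = m⁻²·s⁻¹·mol⁻²·cd.
Right side:
  Pa = N/m² (pressure = force per area),
      = kg·m⁻¹·s⁻².
  So Pa⁻¹ = kg⁻¹·m·s².
  Hz = 1/s = s⁻¹ (frequency is cycles per second).
  J = N·m (work = force × distance),
      = kg·m²·s⁻².
  F = C/V (capacitance = charge per voltage),
      = A·s/(kg·m²·s⁻³·A⁻¹) (substituting C and V),
      = kg⁻¹·m⁻²·s⁴·A².
  So F⁻¹ = kg·m²·s⁻⁴·A⁻².
  lx = lm/m² (illuminance = luminous flux per area),
      = m⁻²·cd.
  Combining: Pa⁻¹·Hz·J·mol⁻²·F⁻¹·m⁻³·lx = (kg⁻¹·m·s²) · s⁻¹ · (kg·m²·s⁻²) · mol⁻² · (kg·m²·s⁻⁴·A⁻²) · m⁻³ · (m⁻²·cd) = kg·s⁻⁵·A⁻²·mol⁻²·cd.
Left is m⁻²·s⁻¹·mol⁻²·cd; right is kg·s⁻⁵·A⁻²·mol⁻²·cd — different.

No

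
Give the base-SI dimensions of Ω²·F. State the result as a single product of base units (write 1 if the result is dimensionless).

kg·m²·s⁻²·A⁻²

Ω = V/A (resistance = voltage per current),
    = kg·m²·s⁻³·A⁻².
So Ω² = kg²·m⁴·s⁻⁶·A⁻⁴.
F = C/V (capacitance = charge per voltage),
    = A·s/(kg·m²·s⁻³·A⁻¹) (substituting C and V),
    = kg⁻¹·m⁻²·s⁴·A².
Combining: Ω²·F = (kg²·m⁴·s⁻⁶·A⁻⁴) · (kg⁻¹·m⁻²·s⁴·A²) = kg·m²·s⁻²·A⁻².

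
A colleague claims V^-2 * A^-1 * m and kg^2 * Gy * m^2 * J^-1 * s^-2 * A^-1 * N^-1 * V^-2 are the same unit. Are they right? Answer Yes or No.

Left side:
  V = W/A (potential = power per current),
      = kg·m²·s⁻³·A⁻¹.
  So V⁻² = kg⁻²·m⁻⁴·s⁶·A².
  Combining: V⁻²·A⁻¹·m = (kg⁻²·m⁻⁴·s⁶·A²) · A⁻¹ · m = kg⁻²·m⁻³·s⁶·A.
Right side:
  Gy = J/kg (absorbed dose = energy per mass),
      = m²·s⁻².
  J = N·m (work = force × distance),
      = kg·m²·s⁻².
  So J⁻¹ = kg⁻¹·m⁻²·s².
  N = kg·m/s² = kg·m·s⁻² (force = mass × acceleration).
  So N⁻¹ = kg⁻¹·m⁻¹·s².
  V = W/A (potential = power per current),
      = kg·m²·s⁻³·A⁻¹.
  So V⁻² = kg⁻²·m⁻⁴·s⁶·A².
  Combining: kg²·Gy·m²·J⁻¹·s⁻²·A⁻¹·N⁻¹·V⁻² = kg² · (m²·s⁻²) · m² · (kg⁻¹·m⁻²·s²) · s⁻² · A⁻¹ · (kg⁻¹·m⁻¹·s²) · (kg⁻²·m⁻⁴·s⁶·A²) = kg⁻²·m⁻³·s⁶·A.
Both reduce to kg⁻²·m⁻³·s⁶·A.

Yes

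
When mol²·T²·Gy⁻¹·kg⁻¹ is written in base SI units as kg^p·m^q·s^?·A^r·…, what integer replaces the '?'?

-2

T = kg·s⁻²·A⁻¹.
So T² = kg²·s⁻⁴·A⁻².
Gy = m²·s⁻².
So Gy⁻¹ = m⁻²·s².
Combining: mol²·T²·Gy⁻¹·kg⁻¹ = mol² · (kg²·s⁻⁴·A⁻²) · (m⁻²·s²) · kg⁻¹ = kg·m⁻²·s⁻²·A⁻²·mol².
The exponent of s is -2.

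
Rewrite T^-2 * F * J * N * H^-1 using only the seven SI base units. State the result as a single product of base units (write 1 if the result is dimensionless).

T = Wb/m² (flux density = flux per area),
    = kg·s⁻²·A⁻¹.
So T⁻² = kg⁻²·s⁴·A².
F = C/V (capacitance = charge per voltage),
    = A·s/(kg·m²·s⁻³·A⁻¹) (substituting C and V),
    = kg⁻¹·m⁻²·s⁴·A².
J = N·m (work = force × distance),
    = kg·m²·s⁻².
N = kg·m/s² = kg·m·s⁻² (force = mass × acceleration).
H = Wb/A (inductance = flux per current),
    = kg·m²·s⁻²·A⁻².
So H⁻¹ = kg⁻¹·m⁻²·s²·A².
Combining: T⁻²·F·J·N·H⁻¹ = (kg⁻²·s⁴·A²) · (kg⁻¹·m⁻²·s⁴·A²) · (kg·m²·s⁻²) · (kg·m·s⁻²) · (kg⁻¹·m⁻²·s²·A²) = kg⁻²·m⁻¹·s⁶·A⁶.

kg⁻²·m⁻¹·s⁶·A⁶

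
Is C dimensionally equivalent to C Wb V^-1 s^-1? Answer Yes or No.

Yes

Left side:
  C = A·s = s·A (charge = current × time).
Right side:
  C = s·A.
  Wb = kg·m²·s⁻²·A⁻¹.
  V = kg·m²·s⁻³·A⁻¹.
  So V⁻¹ = kg⁻¹·m⁻²·s³·A.
  Combining: C·Wb·V⁻¹·s⁻¹ = (s·A) · (kg·m²·s⁻²·A⁻¹) · (kg⁻¹·m⁻²·s³·A) · s⁻¹ = s·A.
Both reduce to s·A.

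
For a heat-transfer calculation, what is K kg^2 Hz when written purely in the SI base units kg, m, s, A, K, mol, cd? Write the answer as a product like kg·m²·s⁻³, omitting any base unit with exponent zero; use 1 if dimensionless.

kg²·s⁻¹·K

Hz = 1/s = s⁻¹ (frequency is cycles per second).
Combining: K·kg²·Hz = K · kg² · s⁻¹ = kg²·s⁻¹·K.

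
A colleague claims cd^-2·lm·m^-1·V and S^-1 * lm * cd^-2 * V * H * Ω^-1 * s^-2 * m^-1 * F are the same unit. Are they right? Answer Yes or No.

Yes

Left side:
  lm = cd·sr = cd (luminous flux; sr is dimensionless).
  V = W/A (potential = power per current),
      = kg·m²·s⁻³·A⁻¹.
  Combining: cd⁻²·lm·m⁻¹·V = cd⁻² · cd · m⁻¹ · (kg·m²·s⁻³·A⁻¹) = kg·m·s⁻³·A⁻¹·cd⁻¹.
Right side:
  S = kg⁻¹·m⁻²·s³·A².
  So S⁻¹ = kg·m²·s⁻³·A⁻².
  lm = cd.
  V = kg·m²·s⁻³·A⁻¹.
  H = kg·m²·s⁻²·A⁻².
  Ω = kg·m²·s⁻³·A⁻².
  So Ω⁻¹ = kg⁻¹·m⁻²·s³·A².
  F = kg⁻¹·m⁻²·s⁴·A².
  Combining: S⁻¹·lm·cd⁻²·V·H·Ω⁻¹·s⁻²·m⁻¹·F = (kg·m²·s⁻³·A⁻²) · cd · cd⁻² · (kg·m²·s⁻³·A⁻¹) · (kg·m²·s⁻²·A⁻²) · (kg⁻¹·m⁻²·s³·A²) · s⁻² · m⁻¹ · (kg⁻¹·m⁻²·s⁴·A²) = kg·m·s⁻³·A⁻¹·cd⁻¹.
Both reduce to kg·m·s⁻³·A⁻¹·cd⁻¹.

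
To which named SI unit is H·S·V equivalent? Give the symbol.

H = Wb/A (inductance = flux per current),
    = kg·m²·s⁻²·A⁻².
S = 1/Ω (conductance is reciprocal resistance),
    = kg⁻¹·m⁻²·s³·A².
V = W/A (potential = power per current),
    = kg·m²·s⁻³·A⁻¹.
Combining: H·S·V = (kg·m²·s⁻²·A⁻²) · (kg⁻¹·m⁻²·s³·A²) · (kg·m²·s⁻³·A⁻¹) = kg·m²·s⁻²·A⁻¹.
kg·m²·s⁻²·A⁻¹ is the base-SI form of the weber.

Wb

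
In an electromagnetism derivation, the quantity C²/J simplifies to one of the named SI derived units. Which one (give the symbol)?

C = A·s = s·A (charge = current × time).
So C² = s²·A².
J = N·m (work = force × distance),
    = kg·m²·s⁻².
So J⁻¹ = kg⁻¹·m⁻²·s².
Combining: C²·J⁻¹ = (s²·A²) · (kg⁻¹·m⁻²·s²) = kg⁻¹·m⁻²·s⁴·A².
kg⁻¹·m⁻²·s⁴·A² is the base-SI form of the farad.

F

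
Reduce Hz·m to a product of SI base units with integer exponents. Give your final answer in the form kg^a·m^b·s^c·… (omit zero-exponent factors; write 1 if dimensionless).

m·s⁻¹

Hz = 1/s = s⁻¹ (frequency is cycles per second).
Combining: Hz·m = s⁻¹ · m = m·s⁻¹.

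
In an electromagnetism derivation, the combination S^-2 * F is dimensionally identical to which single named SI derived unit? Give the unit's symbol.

S = 1/Ω (conductance is reciprocal resistance),
    = kg⁻¹·m⁻²·s³·A².
So S⁻² = kg²·m⁴·s⁻⁶·A⁻⁴.
F = C/V (capacitance = charge per voltage),
    = A·s/(kg·m²·s⁻³·A⁻¹) (substituting C and V),
    = kg⁻¹·m⁻²·s⁴·A².
Combining: S⁻²·F = (kg²·m⁴·s⁻⁶·A⁻⁴) · (kg⁻¹·m⁻²·s⁴·A²) = kg·m²·s⁻²·A⁻².
kg·m²·s⁻²·A⁻² is the base-SI form of the henry.

H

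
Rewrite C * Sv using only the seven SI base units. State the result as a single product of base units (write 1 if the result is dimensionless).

m²·s⁻¹·A

C = s·A.
Sv = m²·s⁻².
Combining: C·Sv = (s·A) · (m²·s⁻²) = m²·s⁻¹·A.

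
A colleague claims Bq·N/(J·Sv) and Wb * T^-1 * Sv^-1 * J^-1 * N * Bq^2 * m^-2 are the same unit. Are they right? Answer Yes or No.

Left side:
  Bq = 1/s = s⁻¹ (activity is decays per second).
  J = N·m (work = force × distance),
      = kg·m²·s⁻².
  So J⁻¹ = kg⁻¹·m⁻²·s².
  N = kg·m/s² = kg·m·s⁻² (force = mass × acceleration).
  Sv = J/kg (equivalent dose = energy per mass),
      = m²·s⁻².
  So Sv⁻¹ = m⁻²·s².
  Combining: Bq·J⁻¹·N·Sv⁻¹ = s⁻¹ · (kg⁻¹·m⁻²·s²) · (kg·m·s⁻²) · (m⁻²·s²) = m⁻³·s.
Right side:
  Wb = V·s (flux: a volt is a weber per second),
      = kg·m²·s⁻²·A⁻¹.
  T = Wb/m² (flux density = flux per area),
      = kg·s⁻²·A⁻¹.
  So T⁻¹ = kg⁻¹·s²·A.
  Sv = J/kg (equivalent dose = energy per mass),
      = m²·s⁻².
  So Sv⁻¹ = m⁻²·s².
  J = N·m (work = force × distance),
      = kg·m²·s⁻².
  So J⁻¹ = kg⁻¹·m⁻²·s².
  N = kg·m/s² = kg·m·s⁻² (force = mass × acceleration).
  Bq = 1/s = s⁻¹ (activity is decays per second).
  So Bq² = s⁻².
  Combining: Wb·T⁻¹·Sv⁻¹·J⁻¹·N·Bq²·m⁻² = (kg·m²·s⁻²·A⁻¹) · (kg⁻¹·s²·A) · (m⁻²·s²) · (kg⁻¹·m⁻²·s²) · (kg·m·s⁻²) · s⁻² · m⁻² = m⁻³.
Left is m⁻³·s; right is m⁻³ — different.

No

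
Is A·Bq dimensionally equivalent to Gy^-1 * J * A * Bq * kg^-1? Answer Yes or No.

Yes

Left side:
  Bq = s⁻¹.
  Combining: A·Bq = A · s⁻¹ = s⁻¹·A.
Right side:
  Gy = J/kg (absorbed dose = energy per mass),
      = m²·s⁻².
  So Gy⁻¹ = m⁻²·s².
  J = N·m (work = force × distance),
      = kg·m²·s⁻².
  Bq = 1/s = s⁻¹ (activity is decays per second).
  Combining: Gy⁻¹·J·A·Bq·kg⁻¹ = (m⁻²·s²) · (kg·m²·s⁻²) · A · s⁻¹ · kg⁻¹ = s⁻¹·A.
Both reduce to s⁻¹·A.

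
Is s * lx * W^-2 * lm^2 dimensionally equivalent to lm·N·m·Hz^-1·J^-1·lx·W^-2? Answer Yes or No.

No

Left side:
  lx = m⁻²·cd.
  W = kg·m²·s⁻³.
  So W⁻² = kg⁻²·m⁻⁴·s⁶.
  lm = cd.
  So lm² = cd².
  Combining: s·lx·W⁻²·lm² = s · (m⁻²·cd) · (kg⁻²·m⁻⁴·s⁶) · cd² = kg⁻²·m⁻⁶·s⁷·cd³.
Right side:
  lm = cd·sr = cd (luminous flux; sr is dimensionless).
  N = kg·m/s² = kg·m·s⁻² (force = mass × acceleration).
  Hz = 1/s = s⁻¹ (frequency is cycles per second).
  So Hz⁻¹ = s.
  J = N·m (work = force × distance),
      = kg·m²·s⁻².
  So J⁻¹ = kg⁻¹·m⁻²·s².
  lx = lm/m² (illuminance = luminous flux per area),
      = m⁻²·cd.
  W = J/s (power = energy per time),
      = kg·m²·s⁻³.
  So W⁻² = kg⁻²·m⁻⁴·s⁶.
  Combining: lm·N·m·Hz⁻¹·J⁻¹·lx·W⁻² = cd · (kg·m·s⁻²) · m · s · (kg⁻¹·m⁻²·s²) · (m⁻²·cd) · (kg⁻²·m⁻⁴·s⁶) = kg⁻²·m⁻⁶·s⁷·cd².
Left is kg⁻²·m⁻⁶·s⁷·cd³; right is kg⁻²·m⁻⁶·s⁷·cd² — different.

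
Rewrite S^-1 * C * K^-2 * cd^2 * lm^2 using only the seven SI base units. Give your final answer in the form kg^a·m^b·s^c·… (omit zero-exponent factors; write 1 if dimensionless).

S = kg⁻¹·m⁻²·s³·A².
So S⁻¹ = kg·m²·s⁻³·A⁻².
C = s·A.
lm = cd.
So lm² = cd².
Combining: S⁻¹·C·K⁻²·cd²·lm² = (kg·m²·s⁻³·A⁻²) · (s·A) · K⁻² · cd² · cd² = kg·m²·s⁻²·A⁻¹·K⁻²·cd⁴.

kg·m²·s⁻²·A⁻¹·K⁻²·cd⁴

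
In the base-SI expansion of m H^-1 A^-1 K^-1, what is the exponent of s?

H = kg·m²·s⁻²·A⁻².
So H⁻¹ = kg⁻¹·m⁻²·s²·A².
Combining: m·H⁻¹·A⁻¹·K⁻¹ = m · (kg⁻¹·m⁻²·s²·A²) · A⁻¹ · K⁻¹ = kg⁻¹·m⁻¹·s²·A·K⁻¹.
The exponent of s is 2.

2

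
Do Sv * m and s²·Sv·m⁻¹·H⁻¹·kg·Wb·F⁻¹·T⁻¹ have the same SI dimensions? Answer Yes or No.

No

Left side:
  Sv = J/kg (equivalent dose = energy per mass),
      = m²·s⁻².
  Combining: Sv·m = (m²·s⁻²) · m = m³·s⁻².
Right side:
  Sv = m²·s⁻².
  H = kg·m²·s⁻²·A⁻².
  So H⁻¹ = kg⁻¹·m⁻²·s²·A².
  Wb = kg·m²·s⁻²·A⁻¹.
  F = kg⁻¹·m⁻²·s⁴·A².
  So F⁻¹ = kg·m²·s⁻⁴·A⁻².
  T = kg·s⁻²·A⁻¹.
  So T⁻¹ = kg⁻¹·s²·A.
  Combining: s²·Sv·m⁻¹·H⁻¹·kg·Wb·F⁻¹·T⁻¹ = s² · (m²·s⁻²) · m⁻¹ · (kg⁻¹·m⁻²·s²·A²) · kg · (kg·m²·s⁻²·A⁻¹) · (kg·m²·s⁻⁴·A⁻²) · (kg⁻¹·s²·A) = kg·m³·s⁻².
Left is m³·s⁻²; right is kg·m³·s⁻² — different.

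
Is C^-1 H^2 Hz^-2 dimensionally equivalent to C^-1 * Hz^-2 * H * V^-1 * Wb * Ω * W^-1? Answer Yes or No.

No

Left side:
  C = s·A.
  So C⁻¹ = s⁻¹·A⁻¹.
  H = kg·m²·s⁻²·A⁻².
  So H² = kg²·m⁴·s⁻⁴·A⁻⁴.
  Hz = s⁻¹.
  So Hz⁻² = s².
  Combining: C⁻¹·H²·Hz⁻² = (s⁻¹·A⁻¹) · (kg²·m⁴·s⁻⁴·A⁻⁴) · s² = kg²·m⁴·s⁻³·A⁻⁵.
Right side:
  C = A·s = s·A (charge = current × time).
  So C⁻¹ = s⁻¹·A⁻¹.
  Hz = 1/s = s⁻¹ (frequency is cycles per second).
  So Hz⁻² = s².
  H = Wb/A (inductance = flux per current),
      = kg·m²·s⁻²·A⁻².
  V = W/A (potential = power per current),
      = kg·m²·s⁻³·A⁻¹.
  So V⁻¹ = kg⁻¹·m⁻²·s³·A.
  Wb = V·s (flux: a volt is a weber per second),
      = kg·m²·s⁻²·A⁻¹.
  Ω = V/A (resistance = voltage per current),
      = kg·m²·s⁻³·A⁻².
  W = J/s (power = energy per time),
      = kg·m²·s⁻³.
  So W⁻¹ = kg⁻¹·m⁻²·s³.
  Combining: C⁻¹·Hz⁻²·H·V⁻¹·Wb·Ω·W⁻¹ = (s⁻¹·A⁻¹) · s² · (kg·m²·s⁻²·A⁻²) · (kg⁻¹·m⁻²·s³·A) · (kg·m²·s⁻²·A⁻¹) · (kg·m²·s⁻³·A⁻²) · (kg⁻¹·m⁻²·s³) = kg·m²·A⁻⁵.
Left is kg²·m⁴·s⁻³·A⁻⁵; right is kg·m²·A⁻⁵ — different.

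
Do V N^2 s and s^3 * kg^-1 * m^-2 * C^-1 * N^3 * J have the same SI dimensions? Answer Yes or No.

Left side:
  V = W/A (potential = power per current),
      = kg·m²·s⁻³·A⁻¹.
  N = kg·m/s² = kg·m·s⁻² (force = mass × acceleration).
  So N² = kg²·m²·s⁻⁴.
  Combining: V·N²·s = (kg·m²·s⁻³·A⁻¹) · (kg²·m²·s⁻⁴) · s = kg³·m⁴·s⁻⁶·A⁻¹.
Right side:
  C = s·A.
  So C⁻¹ = s⁻¹·A⁻¹.
  N = kg·m·s⁻².
  So N³ = kg³·m³·s⁻⁶.
  J = kg·m²·s⁻².
  Combining: s³·kg⁻¹·m⁻²·C⁻¹·N³·J = s³ · kg⁻¹ · m⁻² · (s⁻¹·A⁻¹) · (kg³·m³·s⁻⁶) · (kg·m²·s⁻²) = kg³·m³·s⁻⁶·A⁻¹.
Left is kg³·m⁴·s⁻⁶·A⁻¹; right is kg³·m³·s⁻⁶·A⁻¹ — different.

No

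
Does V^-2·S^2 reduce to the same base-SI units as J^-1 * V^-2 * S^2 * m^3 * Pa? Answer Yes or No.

Left side:
  V = W/A (potential = power per current),
      = kg·m²·s⁻³·A⁻¹.
  So V⁻² = kg⁻²·m⁻⁴·s⁶·A².
  S = 1/Ω (conductance is reciprocal resistance),
      = kg⁻¹·m⁻²·s³·A².
  So S² = kg⁻²·m⁻⁴·s⁶·A⁴.
  Combining: V⁻²·S² = (kg⁻²·m⁻⁴·s⁶·A²) · (kg⁻²·m⁻⁴·s⁶·A⁴) = kg⁻⁴·m⁻⁸·s¹²·A⁶.
Right side:
  J = kg·m²·s⁻².
  So J⁻¹ = kg⁻¹·m⁻²·s².
  V = kg·m²·s⁻³·A⁻¹.
  So V⁻² = kg⁻²·m⁻⁴·s⁶·A².
  S = kg⁻¹·m⁻²·s³·A².
  So S² = kg⁻²·m⁻⁴·s⁶·A⁴.
  Pa = kg·m⁻¹·s⁻².
  Combining: J⁻¹·V⁻²·S²·m³·Pa = (kg⁻¹·m⁻²·s²) · (kg⁻²·m⁻⁴·s⁶·A²) · (kg⁻²·m⁻⁴·s⁶·A⁴) · m³ · (kg·m⁻¹·s⁻²) = kg⁻⁴·m⁻⁸·s¹²·A⁶.
Both reduce to kg⁻⁴·m⁻⁸·s¹²·A⁶.

Yes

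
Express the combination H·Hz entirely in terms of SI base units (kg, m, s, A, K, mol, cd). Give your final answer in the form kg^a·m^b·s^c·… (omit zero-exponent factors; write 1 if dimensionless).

H = kg·m²·s⁻²·A⁻².
Hz = s⁻¹.
Combining: H·Hz = (kg·m²·s⁻²·A⁻²) · s⁻¹ = kg·m²·s⁻³·A⁻².

kg·m²·s⁻³·A⁻²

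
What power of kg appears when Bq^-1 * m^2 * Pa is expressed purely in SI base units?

Bq = s⁻¹.
So Bq⁻¹ = s.
Pa = kg·m⁻¹·s⁻².
Combining: Bq⁻¹·m²·Pa = s · m² · (kg·m⁻¹·s⁻²) = kg·m·s⁻¹.
The exponent of kg is 1.

1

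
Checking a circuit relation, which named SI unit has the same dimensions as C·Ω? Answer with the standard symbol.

Wb

C = s·A.
Ω = kg·m²·s⁻³·A⁻².
Combining: C·Ω = (s·A) · (kg·m²·s⁻³·A⁻²) = kg·m²·s⁻²·A⁻¹.
kg·m²·s⁻²·A⁻¹ is the base-SI form of the weber.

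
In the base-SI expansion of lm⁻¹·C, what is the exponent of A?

lm = cd·sr = cd (luminous flux; sr is dimensionless).
So lm⁻¹ = cd⁻¹.
C = A·s = s·A (charge = current × time).
Combining: lm⁻¹·C = cd⁻¹ · (s·A) = s·A·cd⁻¹.
The exponent of A is 1.

1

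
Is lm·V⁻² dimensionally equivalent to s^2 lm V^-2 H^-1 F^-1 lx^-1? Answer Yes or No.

Left side:
  lm = cd.
  V = kg·m²·s⁻³·A⁻¹.
  So V⁻² = kg⁻²·m⁻⁴·s⁶·A².
  Combining: lm·V⁻² = cd · (kg⁻²·m⁻⁴·s⁶·A²) = kg⁻²·m⁻⁴·s⁶·A²·cd.
Right side:
  lm = cd.
  V = kg·m²·s⁻³·A⁻¹.
  So V⁻² = kg⁻²·m⁻⁴·s⁶·A².
  H = kg·m²·s⁻²·A⁻².
  So H⁻¹ = kg⁻¹·m⁻²·s²·A².
  F = kg⁻¹·m⁻²·s⁴·A².
  So F⁻¹ = kg·m²·s⁻⁴·A⁻².
  lx = m⁻²·cd.
  So lx⁻¹ = m²·cd⁻¹.
  Combining: s²·lm·V⁻²·H⁻¹·F⁻¹·lx⁻¹ = s² · cd · (kg⁻²·m⁻⁴·s⁶·A²) · (kg⁻¹·m⁻²·s²·A²) · (kg·m²·s⁻⁴·A⁻²) · (m²·cd⁻¹) = kg⁻²·m⁻²·s⁶·A².
Left is kg⁻²·m⁻⁴·s⁶·A²·cd; right is kg⁻²·m⁻²·s⁶·A² — different.

No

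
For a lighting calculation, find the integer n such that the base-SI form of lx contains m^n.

lx = m⁻²·cd.
The exponent of m is -2.

-2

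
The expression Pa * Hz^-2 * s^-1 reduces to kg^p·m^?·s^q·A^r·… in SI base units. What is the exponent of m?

-1

Pa = N/m² (pressure = force per area),
    = kg·m⁻¹·s⁻².
Hz = 1/s = s⁻¹ (frequency is cycles per second).
So Hz⁻² = s².
Combining: Pa·Hz⁻²·s⁻¹ = (kg·m⁻¹·s⁻²) · s² · s⁻¹ = kg·m⁻¹·s⁻¹.
The exponent of m is -1.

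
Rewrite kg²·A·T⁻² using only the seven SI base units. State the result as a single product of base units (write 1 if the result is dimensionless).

s⁴·A³

T = Wb/m² (flux density = flux per area),
    = kg·s⁻²·A⁻¹.
So T⁻² = kg⁻²·s⁴·A².
Combining: kg²·A·T⁻² = kg² · A · (kg⁻²·s⁴·A²) = s⁴·A³.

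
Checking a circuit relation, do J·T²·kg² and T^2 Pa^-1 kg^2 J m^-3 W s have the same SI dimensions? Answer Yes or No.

Yes

Left side:
  J = kg·m²·s⁻².
  T = kg·s⁻²·A⁻¹.
  So T² = kg²·s⁻⁴·A⁻².
  Combining: J·T²·kg² = (kg·m²·s⁻²) · (kg²·s⁻⁴·A⁻²) · kg² = kg⁵·m²·s⁻⁶·A⁻².
Right side:
  T = Wb/m² (flux density = flux per area),
      = kg·s⁻²·A⁻¹.
  So T² = kg²·s⁻⁴·A⁻².
  Pa = N/m² (pressure = force per area),
      = kg·m⁻¹·s⁻².
  So Pa⁻¹ = kg⁻¹·m·s².
  J = N·m (work = force × distance),
      = kg·m²·s⁻².
  W = J/s (power = energy per time),
      = kg·m²·s⁻³.
  Combining: T²·Pa⁻¹·kg²·J·m⁻³·W·s = (kg²·s⁻⁴·A⁻²) · (kg⁻¹·m·s²) · kg² · (kg·m²·s⁻²) · m⁻³ · (kg·m²·s⁻³) · s = kg⁵·m²·s⁻⁶·A⁻².
Both reduce to kg⁵·m²·s⁻⁶·A⁻².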